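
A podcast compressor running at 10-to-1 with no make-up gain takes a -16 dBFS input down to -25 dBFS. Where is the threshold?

-26 dBFS

Let T be the threshold. Output overshoot = (input overshoot)/R, so -25 − T = (-16 − T)/10.
10·(-25 − T) = -16 − T → 9·T = -250 − (-16) = -234.
T = -234/9 = -26 dBFS.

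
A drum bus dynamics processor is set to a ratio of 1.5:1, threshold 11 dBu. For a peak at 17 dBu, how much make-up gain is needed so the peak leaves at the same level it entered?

Overshoot 6 dB → 6/1.5 = 4 dB after compression, so the compressed level is 11 + 4 = 15 dBu.
Make-up = target − compressed = 17 − 15 = 2 dB.

2 dB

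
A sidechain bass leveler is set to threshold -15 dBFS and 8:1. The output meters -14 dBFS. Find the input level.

The compressed level sits -14 − (-15) = 1 dB over threshold.
Input overshoot = R × output overshoot = 8 dB → input = -15 + 8 = -7 dBFS.

-7 dBFS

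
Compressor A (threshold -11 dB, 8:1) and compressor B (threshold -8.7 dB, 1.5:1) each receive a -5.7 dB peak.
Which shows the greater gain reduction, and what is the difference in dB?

A, by 3.6375 dB

A: GR = 5.3 − 5.3/8 = 4.6375 dB.
B: GR = 3 − 3/1.5 = 1 dB.
Difference: 3.6375 dB in favour of A.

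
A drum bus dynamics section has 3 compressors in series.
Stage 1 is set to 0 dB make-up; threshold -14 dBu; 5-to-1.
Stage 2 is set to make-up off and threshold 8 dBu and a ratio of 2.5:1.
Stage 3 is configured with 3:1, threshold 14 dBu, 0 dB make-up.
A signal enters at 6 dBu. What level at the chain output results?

-10 dBu

Stage 1: 6 dBu is 20 dB over -14 dBu; at 5:1 that becomes 4 dB over, giving -10 dBu.
Stage 2: -10 dBu is at or below the 8 dBu threshold — no compression; output -10 dBu.
Stage 3: -10 dBu ≤ 14 dBu, so stage 3 doesn't engage; output -10 dBu.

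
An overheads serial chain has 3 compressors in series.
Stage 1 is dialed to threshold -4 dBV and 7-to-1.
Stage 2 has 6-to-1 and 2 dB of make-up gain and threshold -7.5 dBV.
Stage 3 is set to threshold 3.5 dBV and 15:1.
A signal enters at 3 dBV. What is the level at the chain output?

Stage 1: overshoot 7 dB → 7/7 = 1 dB → -3 dBV.
Stage 2: overshoot 4.5 dB → 4.5/6 = 0.75 dB → -6.75 dBV; +2 dB make-up → -4.75 dBV.
Stage 3: -4.75 dBV is at or below the 3.5 dBV threshold — no compression; output -4.75 dBV.

-4.75 dBV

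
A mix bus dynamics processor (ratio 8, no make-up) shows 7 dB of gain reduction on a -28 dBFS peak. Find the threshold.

-36 dBFS

Gain reduction = -28 − (-35) = 7 dB; output overshoot = GR / (R − 1) = 7 / 7 = 1 dB.
Threshold = output − output overshoot = -35 − 1 = -36 dBFS.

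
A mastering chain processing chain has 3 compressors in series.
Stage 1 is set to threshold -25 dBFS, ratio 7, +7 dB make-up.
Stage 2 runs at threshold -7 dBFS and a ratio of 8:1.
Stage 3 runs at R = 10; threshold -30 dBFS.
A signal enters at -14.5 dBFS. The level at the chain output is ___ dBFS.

Stage 1: 10.5 dB above -25 dBFS, reduced 7:1 to 1.5 dB above → -23.5 dBFS; +7 dB make-up → -16.5 dBFS.
Stage 2: -16.5 dBFS is at or below the -7 dBFS threshold — no compression; output -16.5 dBFS.
Stage 3: 13.5 dB above -30 dBFS, reduced 10:1 to 1.35 dB above → -28.65 dBFS.

-28.65 dBFS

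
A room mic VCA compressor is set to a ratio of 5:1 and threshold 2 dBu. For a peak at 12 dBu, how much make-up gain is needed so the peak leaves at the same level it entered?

Overshoot 10 dB → 10/5 = 2 dB after compression, so the compressed level is 2 + 2 = 4 dBu.
Make-up = target − compressed = 12 − 4 = 8 dB.

8 dB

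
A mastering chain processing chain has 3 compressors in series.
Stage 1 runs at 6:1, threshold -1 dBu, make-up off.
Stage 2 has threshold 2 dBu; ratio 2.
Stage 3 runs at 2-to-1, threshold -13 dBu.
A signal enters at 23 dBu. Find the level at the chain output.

Stage 1: 23 dBu is 24 dB over -1 dBu; at 6:1 that becomes 4 dB over, giving 3 dBu.
Stage 2: 3 dBu is 1 dB over 2 dBu; at 2:1 that becomes 0.5 dB over, giving 2.5 dBu.
Stage 3: 2.5 dBu is 15.5 dB over -13 dBu; at 2:1 that becomes 7.75 dB over, giving -5.25 dBu.

-5.25 dBu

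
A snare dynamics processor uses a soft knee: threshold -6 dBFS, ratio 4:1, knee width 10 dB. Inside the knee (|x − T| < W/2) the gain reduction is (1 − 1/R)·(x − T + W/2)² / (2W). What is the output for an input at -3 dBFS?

-5.4 dBFS

x − T + W/2 = -3 − (-6) + 5 = 8.
GR = (1 − 1/4) × 8² / 20 = 0.75 × 64 / 20 = 2.4 dB.
Output = -3 − 2.4 = -5.4 dBFS.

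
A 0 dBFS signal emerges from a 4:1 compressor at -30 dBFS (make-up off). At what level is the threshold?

Let T be the threshold. Output overshoot = (input overshoot)/R, so -30 − T = (0 − T)/4.
4·(-30 − T) = 0 − T → 3·T = -120 − 0 = -120.
T = -120/3 = -40 dBFS.

-40 dBFS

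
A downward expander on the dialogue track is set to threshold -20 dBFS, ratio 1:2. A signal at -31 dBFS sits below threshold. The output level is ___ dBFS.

The input is 11 dB below the -20 dBFS threshold.
A 1:2 expander multiplies undershoot by 2: 11 × 2 = 22 dB below threshold.
Output = -20 − 22 = -42 dBFS.

-42 dBFS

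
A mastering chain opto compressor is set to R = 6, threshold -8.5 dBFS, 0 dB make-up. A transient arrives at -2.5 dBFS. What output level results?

-7.5 dBFS

-2.5 dBFS sits 6 dB over threshold.
6:1 compression reduces that to 6/6 = 1 dB over.
Output = -8.5 + 1 = -7.5 dBFS.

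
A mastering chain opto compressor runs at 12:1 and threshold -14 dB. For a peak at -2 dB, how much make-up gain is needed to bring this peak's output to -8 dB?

Without make-up, output = threshold + overshoot/12 = -14 + 1 = -13 dB.
Gap to target: 5 dB.

5 dB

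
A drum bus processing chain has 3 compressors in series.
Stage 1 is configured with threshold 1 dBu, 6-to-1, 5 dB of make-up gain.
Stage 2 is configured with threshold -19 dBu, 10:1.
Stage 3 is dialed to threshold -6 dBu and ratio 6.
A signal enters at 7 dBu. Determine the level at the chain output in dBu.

Stage 1: overshoot 6 dB → 6/6 = 1 dB → 2 dBu; +5 dB make-up → 7 dBu.
Stage 2: 26 dB above -19 dBu, reduced 10:1 to 2.6 dB above → -16.4 dBu.
Stage 3: -16.4 dBu ≤ -6 dBu, so stage 3 doesn't engage; output -16.4 dBu.

-16.4 dBu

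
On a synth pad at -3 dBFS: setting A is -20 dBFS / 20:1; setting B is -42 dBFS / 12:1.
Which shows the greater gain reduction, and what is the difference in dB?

B, by 19.6 dB

A: 17 dB over, compressed to 0.85 dB over, so 16.15 dB of GR.
B: 39 dB over, compressed to 3.25 dB over, so 35.75 dB of GR.
B applies 19.6 dB more gain reduction.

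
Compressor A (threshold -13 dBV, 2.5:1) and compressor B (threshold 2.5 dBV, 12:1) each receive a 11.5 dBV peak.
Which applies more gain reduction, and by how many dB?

A: overshoot 24.5 dB → output overshoot 9.8 dB → GR 14.7 dB.
B: overshoot 9 dB → output overshoot 0.75 dB → GR 8.25 dB.
A reduces 6.45 dB more.

A, by 6.45 dB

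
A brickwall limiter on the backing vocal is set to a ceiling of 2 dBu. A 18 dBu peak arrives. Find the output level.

The limiter clamps the peak to its 2 dBu ceiling.

2 dBu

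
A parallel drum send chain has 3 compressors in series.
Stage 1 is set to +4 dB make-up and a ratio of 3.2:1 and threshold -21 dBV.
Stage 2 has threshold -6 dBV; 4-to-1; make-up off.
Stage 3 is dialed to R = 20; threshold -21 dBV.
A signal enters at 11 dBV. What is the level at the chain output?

-20.3 dBV

Stage 1: overshoot 32 dB → 32/3.2 = 10 dB → -11 dBV; +4 dB make-up → -7 dBV.
Stage 2: -7 dBV is at or below the -6 dBV threshold — no compression; output -7 dBV.
Stage 3: overshoot 14 dB → 14/20 = 0.7 dB → -20.3 dBV.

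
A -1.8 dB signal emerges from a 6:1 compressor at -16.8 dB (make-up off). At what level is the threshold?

Let T be the threshold. Output overshoot = (input overshoot)/R, so -16.8 − T = (-1.8 − T)/6.
6·(-16.8 − T) = -1.8 − T → 5·T = -100.8 − (-1.8) = -99.
T = -99/5 = -19.8 dB.

-19.8 dB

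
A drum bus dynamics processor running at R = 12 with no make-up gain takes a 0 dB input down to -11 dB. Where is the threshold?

-12 dB

Input is 12 dB above T (since output overshoot × R = input overshoot: (-11 − T)·12 = 0 − T gives T = -12 dB).
Check: -12 + (0 − (-12))/12 = -12 + 1 = -11 dB. ✓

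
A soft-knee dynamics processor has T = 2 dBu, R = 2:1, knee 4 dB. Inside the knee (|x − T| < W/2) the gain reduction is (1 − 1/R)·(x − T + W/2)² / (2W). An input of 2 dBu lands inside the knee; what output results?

1.75 dBu

x − T + W/2 = 2 − 2 + 2 = 2.
GR = (1 − 1/2) × 2² / 8 = 0.5 × 4 / 8 = 0.25 dB.
Output = 2 − 0.25 = 1.75 dBu.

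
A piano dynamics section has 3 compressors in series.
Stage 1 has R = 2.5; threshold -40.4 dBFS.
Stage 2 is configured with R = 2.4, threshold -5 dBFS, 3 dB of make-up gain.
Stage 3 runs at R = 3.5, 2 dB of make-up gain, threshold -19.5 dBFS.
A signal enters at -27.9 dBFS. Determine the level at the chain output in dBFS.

-30.4 dBFS

Stage 1: overshoot 12.5 dB → 12.5/2.5 = 5 dB → -35.4 dBFS.
Stage 2: below threshold (-35.4 ≤ -5); passes unchanged; make-up brings it to -32.4 dBFS.
Stage 3: -32.4 dBFS is at or below the -19.5 dBFS threshold — no compression; make-up brings it to -30.4 dBFS.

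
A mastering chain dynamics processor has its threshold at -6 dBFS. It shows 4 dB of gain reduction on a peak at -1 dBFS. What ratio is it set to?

Input overshoot = -1 − (-6) = 5 dB.
Output overshoot = 5 − 4 = 1 dB.
Ratio = input overshoot / output overshoot = 5 / 1 = 5.

5:1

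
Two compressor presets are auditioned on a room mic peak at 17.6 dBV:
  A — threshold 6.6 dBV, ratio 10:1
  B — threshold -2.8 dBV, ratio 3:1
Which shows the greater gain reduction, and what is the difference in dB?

B, by 3.7 dB

A: overshoot 11 dB → output overshoot 1.1 dB → GR 9.9 dB.
B: overshoot 20.4 dB → output overshoot 6.8 dB → GR 13.6 dB.
B reduces 3.7 dB more.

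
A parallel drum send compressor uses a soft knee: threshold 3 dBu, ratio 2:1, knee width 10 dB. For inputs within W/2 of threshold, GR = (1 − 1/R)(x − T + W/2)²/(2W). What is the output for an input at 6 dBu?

x − T + W/2 = 6 − 3 + 5 = 8.
GR = (1 − 1/2) × 8² / 20 = 0.5 × 64 / 20 = 1.6 dB.
Output = 6 − 1.6 = 4.4 dBu.

4.4 dBu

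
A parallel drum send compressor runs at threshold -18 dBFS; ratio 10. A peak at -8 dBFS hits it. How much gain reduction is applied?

Overshoot = -8 − (-18) = 10 dB.
After 10:1 compression the overshoot becomes 10/10 = 1 dB.
Gain reduction = 10 − 1 = 9 dB.

9 dB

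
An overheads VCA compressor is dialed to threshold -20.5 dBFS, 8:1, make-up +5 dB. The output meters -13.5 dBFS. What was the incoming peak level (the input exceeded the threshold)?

-4.5 dBFS

Before make-up, the level was -13.5 − 5 = -18.5 dBFS.
The compressed level sits -18.5 − (-20.5) = 2 dB over threshold.
Before 8:1 compression the overshoot was 2 × 8 = 16 dB, so input = -20.5 + 16 = -4.5 dBFS.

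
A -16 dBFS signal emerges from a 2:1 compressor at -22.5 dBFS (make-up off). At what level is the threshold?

-29 dBFS

Let T be the threshold. Output overshoot = (input overshoot)/R, so -22.5 − T = (-16 − T)/2.
2·(-22.5 − T) = -16 − T → 1·T = -45 − (-16) = -29.
T = -29/1 = -29 dBFS.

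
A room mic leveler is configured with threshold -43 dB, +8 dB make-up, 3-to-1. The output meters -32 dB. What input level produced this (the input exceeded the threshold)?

-34 dB

Before make-up, the level was -32 − 8 = -40 dB.
The compressed level sits -40 − (-43) = 3 dB over threshold.
Before 3:1 compression the overshoot was 3 × 3 = 9 dB, so input = -43 + 9 = -34 dB.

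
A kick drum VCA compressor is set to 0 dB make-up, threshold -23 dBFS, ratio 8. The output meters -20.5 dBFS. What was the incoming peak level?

That's 2.5 dB above the -23 dBFS threshold.
Before 8:1 compression the overshoot was 2.5 × 8 = 20 dB, so input = -23 + 20 = -3 dBFS.

-3 dBFS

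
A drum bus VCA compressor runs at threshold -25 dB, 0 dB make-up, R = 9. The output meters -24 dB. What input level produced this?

-16 dB

The compressed level sits -24 − (-25) = 1 dB over threshold.
Undo the ratio: input overshoot = 1 × 9 = 9 dB, giving input = -16 dB.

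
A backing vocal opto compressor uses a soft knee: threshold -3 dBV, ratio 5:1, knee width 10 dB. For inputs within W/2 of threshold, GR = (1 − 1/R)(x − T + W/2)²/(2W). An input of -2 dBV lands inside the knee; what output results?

-3.44 dBV

x − T + W/2 = -2 − (-3) + 5 = 6.
GR = (1 − 1/5) × 6² / 20 = 0.8 × 36 / 20 = 1.44 dB.
Output = -2 − 1.44 = -3.44 dBV.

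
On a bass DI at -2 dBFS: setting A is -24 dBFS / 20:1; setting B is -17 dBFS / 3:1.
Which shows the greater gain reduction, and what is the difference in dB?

A, by 10.9 dB

A: overshoot 22 dB → output overshoot 1.1 dB → GR 20.9 dB.
B: overshoot 15 dB → output overshoot 5 dB → GR 10 dB.
Difference: 10.9 dB in favour of A.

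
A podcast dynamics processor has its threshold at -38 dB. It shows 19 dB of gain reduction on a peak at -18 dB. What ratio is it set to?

20:1

Input overshoot = -18 − (-38) = 20 dB.
Output overshoot = 20 − 19 = 1 dB.
Ratio = input overshoot / output overshoot = 20 / 1 = 20.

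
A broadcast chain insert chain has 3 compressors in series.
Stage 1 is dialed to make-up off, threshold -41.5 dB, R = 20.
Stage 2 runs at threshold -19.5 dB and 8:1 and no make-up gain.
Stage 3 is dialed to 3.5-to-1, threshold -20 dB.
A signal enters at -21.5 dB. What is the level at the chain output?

Stage 1: 20 dB above -41.5 dB, reduced 20:1 to 1 dB above → -40.5 dB.
Stage 2: -40.5 dB ≤ -19.5 dB, so stage 2 doesn't engage; output -40.5 dB.
Stage 3: -40.5 dB is at or below the -20 dB threshold — no compression; output -40.5 dB.

-40.5 dB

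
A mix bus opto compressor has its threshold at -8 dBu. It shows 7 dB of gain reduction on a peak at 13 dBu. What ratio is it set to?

Input overshoot = 13 − (-8) = 21 dB.
Output overshoot = 21 − 7 = 14 dB.
Ratio = input overshoot / output overshoot = 21 / 14 = 1.5.

1.5:1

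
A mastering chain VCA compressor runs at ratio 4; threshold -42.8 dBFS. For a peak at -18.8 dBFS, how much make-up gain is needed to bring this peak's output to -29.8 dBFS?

The peak compresses to -42.8 + 24/4 = -36.8 dBFS.
To reach -29.8 dBFS requires -29.8 − (-36.8) = 7 dB of make-up.

7 dB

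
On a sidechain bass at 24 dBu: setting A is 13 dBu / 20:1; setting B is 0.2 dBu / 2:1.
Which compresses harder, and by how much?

A: GR = 11 − 11/20 = 10.45 dB.
B: GR = 23.8 − 23.8/2 = 11.9 dB.
B applies 1.45 dB more gain reduction.

B, by 1.45 dB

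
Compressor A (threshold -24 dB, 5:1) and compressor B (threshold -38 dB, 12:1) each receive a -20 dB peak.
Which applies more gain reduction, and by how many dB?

B, by 13.3 dB

A: 4 dB over, compressed to 0.8 dB over, so 3.2 dB of GR.
B: 18 dB over, compressed to 1.5 dB over, so 16.5 dB of GR.
Difference: 13.3 dB in favour of B.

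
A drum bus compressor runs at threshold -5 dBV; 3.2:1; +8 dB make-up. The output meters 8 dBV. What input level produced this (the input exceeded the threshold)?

11 dBV

Before make-up, the level was 8 − 8 = 0 dBV.
That's 5 dB above the -5 dBV threshold.
Before 3.2:1 compression the overshoot was 5 × 3.2 = 16 dB, so input = -5 + 16 = 11 dBV.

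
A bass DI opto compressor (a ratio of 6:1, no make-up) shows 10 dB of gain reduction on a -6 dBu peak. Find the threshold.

Let T be the threshold. Output overshoot = (input overshoot)/R, so -16 − T = (-6 − T)/6.
6·(-16 − T) = -6 − T → 5·T = -96 − (-6) = -90.
T = -90/5 = -18 dBu.

-18 dBu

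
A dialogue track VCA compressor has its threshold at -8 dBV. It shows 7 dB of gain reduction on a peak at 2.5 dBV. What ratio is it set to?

Input overshoot = 2.5 − (-8) = 10.5 dB.
Output overshoot = 10.5 − 7 = 3.5 dB.
Ratio = input overshoot / output overshoot = 10.5 / 3.5 = 3.

3:1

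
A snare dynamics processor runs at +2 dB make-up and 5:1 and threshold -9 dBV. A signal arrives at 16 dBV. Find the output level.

Overshoot: 16 − (-9) = 25 dB.
The 25 dB excess becomes 5 dB after 5:1 reduction.
That puts the output at -4 dBV; make-up adds 2 dB, giving -2 dBV.

-2 dBV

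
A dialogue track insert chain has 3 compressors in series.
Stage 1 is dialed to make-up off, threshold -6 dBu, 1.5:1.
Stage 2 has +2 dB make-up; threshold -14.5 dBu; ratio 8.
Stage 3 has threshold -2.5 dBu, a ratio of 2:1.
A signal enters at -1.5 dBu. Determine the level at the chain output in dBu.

Stage 1: -1.5 dBu is 4.5 dB over -6 dBu; at 1.5:1 that becomes 3 dB over, giving -3 dBu.
Stage 2: 11.5 dB above -14.5 dBu, reduced 8:1 to 1.4375 dB above → -13.0625 dBu; +2 dB make-up → -11.0625 dBu.
Stage 3: below threshold (-11.0625 ≤ -2.5); passes unchanged; output -11.0625 dBu.

-11.0625 dBu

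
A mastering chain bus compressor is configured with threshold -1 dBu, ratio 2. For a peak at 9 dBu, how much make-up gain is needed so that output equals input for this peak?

Without make-up, output = threshold + overshoot/2 = -1 + 5 = 4 dBu.
Gap to target: 5 dB.

5 dB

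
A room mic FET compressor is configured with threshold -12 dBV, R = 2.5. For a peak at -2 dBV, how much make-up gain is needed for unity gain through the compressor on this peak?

6 dB

Overshoot 10 dB → 10/2.5 = 4 dB after compression, so the compressed level is -12 + 4 = -8 dBV.
Make-up = target − compressed = -2 − (-8) = 6 dB.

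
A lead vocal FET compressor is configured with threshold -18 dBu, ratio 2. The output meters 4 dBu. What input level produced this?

That's 22 dB above the -18 dBu threshold.
Before 2:1 compression the overshoot was 22 × 2 = 44 dB, so input = -18 + 44 = 26 dBu.

26 dBu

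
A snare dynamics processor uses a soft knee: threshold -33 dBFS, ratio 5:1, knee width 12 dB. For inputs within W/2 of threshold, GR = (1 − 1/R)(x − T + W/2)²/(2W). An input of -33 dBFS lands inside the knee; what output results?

x − T + W/2 = -33 − (-33) + 6 = 6.
GR = (1 − 1/5) × 6² / 24 = 0.8 × 36 / 24 = 1.2 dB.
Output = -33 − 1.2 = -34.2 dBFS.

-34.2 dBFS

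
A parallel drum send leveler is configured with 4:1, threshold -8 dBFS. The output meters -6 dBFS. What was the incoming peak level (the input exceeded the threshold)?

The compressed level sits -6 − (-8) = 2 dB over threshold.
Before 4:1 compression the overshoot was 2 × 4 = 8 dB, so input = -8 + 8 = 0 dBFS.

0 dBFS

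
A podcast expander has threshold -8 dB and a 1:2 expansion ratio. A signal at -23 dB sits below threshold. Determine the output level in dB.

Undershoot = (-8) − (-23) = 15 dB.
At 1:2, that expands to 30 dB under threshold.
Output = -8 − 30 = -38 dB.

-38 dB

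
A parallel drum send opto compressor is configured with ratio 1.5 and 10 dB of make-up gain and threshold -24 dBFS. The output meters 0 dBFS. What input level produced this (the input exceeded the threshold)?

Before make-up, the level was 0 − 10 = -10 dBFS.
The compressed level sits -10 − (-24) = 14 dB over threshold.
Undo the ratio: input overshoot = 14 × 1.5 = 21 dB, giving input = -3 dBFS.

-3 dBFS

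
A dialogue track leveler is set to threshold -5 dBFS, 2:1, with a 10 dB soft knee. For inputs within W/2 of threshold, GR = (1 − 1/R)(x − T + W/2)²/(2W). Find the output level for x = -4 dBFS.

-4.9 dBFS

x − T + W/2 = -4 − (-5) + 5 = 6.
GR = (1 − 1/2) × 6² / 20 = 0.5 × 36 / 20 = 0.9 dB.
Output = -4 − 0.9 = -4.9 dBFS.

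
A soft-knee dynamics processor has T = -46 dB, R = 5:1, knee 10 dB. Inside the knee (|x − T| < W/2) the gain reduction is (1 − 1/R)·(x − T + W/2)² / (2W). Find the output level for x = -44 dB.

-45.96 dB

x − T + W/2 = -44 − (-46) + 5 = 7.
GR = (1 − 1/5) × 7² / 20 = 0.8 × 49 / 20 = 1.96 dB.
Output = -44 − 1.96 = -45.96 dB.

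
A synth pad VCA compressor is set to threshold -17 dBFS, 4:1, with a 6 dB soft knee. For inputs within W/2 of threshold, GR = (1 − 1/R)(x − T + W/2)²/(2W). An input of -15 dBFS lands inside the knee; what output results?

-16.5625 dBFS

x − T + W/2 = -15 − (-17) + 3 = 5.
GR = (1 − 1/4) × 5² / 12 = 0.75 × 25 / 12 = 1.5625 dB.
Output = -15 − 1.5625 = -16.5625 dBFS.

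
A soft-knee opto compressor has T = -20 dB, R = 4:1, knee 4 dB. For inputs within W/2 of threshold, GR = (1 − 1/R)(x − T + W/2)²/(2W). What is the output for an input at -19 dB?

x − T + W/2 = -19 − (-20) + 2 = 3.
GR = (1 − 1/4) × 3² / 8 = 0.75 × 9 / 8 = 0.84375 dB.
Output = -19 − 0.84375 = -19.84375 dB.

-19.84375 dB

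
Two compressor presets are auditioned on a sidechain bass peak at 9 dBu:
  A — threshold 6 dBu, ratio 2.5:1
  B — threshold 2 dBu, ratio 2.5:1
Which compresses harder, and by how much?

A: overshoot 3 dB → output overshoot 1.2 dB → GR 1.8 dB.
B: overshoot 7 dB → output overshoot 2.8 dB → GR 4.2 dB.
B reduces 2.4 dB more.

B, by 2.4 dB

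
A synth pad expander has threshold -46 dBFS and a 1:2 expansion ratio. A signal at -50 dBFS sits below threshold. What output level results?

-54 dBFS

The input is 4 dB below the -46 dBFS threshold.
A 1:2 expander multiplies undershoot by 2: 4 × 2 = 8 dB below threshold.
Output = -46 − 8 = -54 dBFS.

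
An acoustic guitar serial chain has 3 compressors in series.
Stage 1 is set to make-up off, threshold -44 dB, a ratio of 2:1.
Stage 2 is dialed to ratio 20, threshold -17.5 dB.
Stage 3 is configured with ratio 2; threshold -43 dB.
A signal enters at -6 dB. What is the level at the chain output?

Stage 1: overshoot 38 dB → 38/2 = 19 dB → -25 dB.
Stage 2: -25 dB ≤ -17.5 dB, so stage 2 doesn't engage; output -25 dB.
Stage 3: overshoot 18 dB → 18/2 = 9 dB → -34 dB.

-34 dB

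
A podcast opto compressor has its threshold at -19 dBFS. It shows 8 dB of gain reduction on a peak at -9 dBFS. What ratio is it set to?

Input overshoot = -9 − (-19) = 10 dB.
Output overshoot = 10 − 8 = 2 dB.
Ratio = input overshoot / output overshoot = 10 / 2 = 5.

5:1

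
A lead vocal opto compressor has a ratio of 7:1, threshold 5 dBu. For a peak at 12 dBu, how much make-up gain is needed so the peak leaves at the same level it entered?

Overshoot 7 dB → 7/7 = 1 dB after compression, so the compressed level is 5 + 1 = 6 dBu.
Make-up = target − compressed = 12 − 6 = 6 dB.

6 dB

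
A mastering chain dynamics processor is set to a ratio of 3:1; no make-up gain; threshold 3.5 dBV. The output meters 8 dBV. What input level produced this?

Post-compression overshoot = 8 − 3.5 = 4.5 dB.
Before 3:1 compression the overshoot was 4.5 × 3 = 13.5 dB, so input = 3.5 + 13.5 = 17 dBV.

17 dBV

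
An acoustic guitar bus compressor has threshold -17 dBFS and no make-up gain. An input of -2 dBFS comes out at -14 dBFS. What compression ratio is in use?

5:1

Input overshoot = -2 − (-17) = 15 dB; output overshoot = -14 − (-17) = 3 dB.
Ratio = 15 / 3 = 5.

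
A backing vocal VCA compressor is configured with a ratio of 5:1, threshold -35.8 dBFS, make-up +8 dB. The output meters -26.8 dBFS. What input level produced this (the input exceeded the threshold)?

-30.8 dBFS

Stripping the +8 dB make-up gives -34.8 dBFS at the gain stage.
That's 1 dB above the -35.8 dBFS threshold.
Undo the ratio: input overshoot = 1 × 5 = 5 dB, giving input = -30.8 dBFS.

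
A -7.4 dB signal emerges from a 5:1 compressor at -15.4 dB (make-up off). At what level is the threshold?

Gain reduction = -7.4 − (-15.4) = 8 dB; output overshoot = GR / (R − 1) = 8 / 4 = 2 dB.
Threshold = output − output overshoot = -15.4 − 2 = -17.4 dB.

-17.4 dB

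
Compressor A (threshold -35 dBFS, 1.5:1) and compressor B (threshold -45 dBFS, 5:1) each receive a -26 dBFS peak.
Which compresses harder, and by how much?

A: 9 dB over, compressed to 6 dB over, so 3 dB of GR.
B: 19 dB over, compressed to 3.8 dB over, so 15.2 dB of GR.
Difference: 12.2 dB in favour of B.

B, by 12.2 dB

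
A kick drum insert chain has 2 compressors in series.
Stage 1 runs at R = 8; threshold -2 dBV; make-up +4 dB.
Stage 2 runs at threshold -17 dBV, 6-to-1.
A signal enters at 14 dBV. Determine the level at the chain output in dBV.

-13.5 dBV

Stage 1: overshoot 16 dB → 16/8 = 2 dB → 0 dBV; +4 dB make-up → 4 dBV.
Stage 2: overshoot 21 dB → 21/6 = 3.5 dB → -13.5 dBV.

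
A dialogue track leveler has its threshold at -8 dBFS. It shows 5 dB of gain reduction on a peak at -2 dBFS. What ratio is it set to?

Input overshoot = -2 − (-8) = 6 dB.
Output overshoot = 6 − 5 = 1 dB.
Ratio = input overshoot / output overshoot = 6 / 1 = 6.

6:1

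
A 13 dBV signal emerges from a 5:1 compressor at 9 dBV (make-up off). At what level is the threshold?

8 dBV

Input is 5 dB above T (since output overshoot × R = input overshoot: (9 − T)·5 = 13 − T gives T = 8 dBV).
Check: 8 + (13 − 8)/5 = 8 + 1 = 9 dBV. ✓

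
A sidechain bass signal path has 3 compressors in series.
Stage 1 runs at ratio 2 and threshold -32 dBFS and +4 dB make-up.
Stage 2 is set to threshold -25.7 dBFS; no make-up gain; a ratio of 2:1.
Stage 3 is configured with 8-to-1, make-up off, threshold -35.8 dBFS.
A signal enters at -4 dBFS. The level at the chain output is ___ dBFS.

-33.80625 dBFS

Stage 1: -4 dBFS is 28 dB over -32 dBFS; at 2:1 that becomes 14 dB over, giving -18 dBFS; +4 dB make-up → -14 dBFS.
Stage 2: -14 dBFS is 11.7 dB over -25.7 dBFS; at 2:1 that becomes 5.85 dB over, giving -19.85 dBFS.
Stage 3: -19.85 dBFS is 15.95 dB over -35.8 dBFS; at 8:1 that becomes 1.99375 dB over, giving -33.80625 dBFS.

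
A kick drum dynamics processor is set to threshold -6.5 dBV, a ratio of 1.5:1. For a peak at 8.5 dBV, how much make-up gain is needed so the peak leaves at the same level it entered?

5 dB

Without make-up, output = threshold + overshoot/1.5 = -6.5 + 10 = 3.5 dBV.
Gap to target: 5 dB.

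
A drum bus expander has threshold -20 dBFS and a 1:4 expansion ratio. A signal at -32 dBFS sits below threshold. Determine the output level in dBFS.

-68 dBFS

The input is 12 dB below the -20 dBFS threshold.
A 1:4 expander multiplies undershoot by 4: 12 × 4 = 48 dB below threshold.
Output = -20 − 48 = -68 dBFS.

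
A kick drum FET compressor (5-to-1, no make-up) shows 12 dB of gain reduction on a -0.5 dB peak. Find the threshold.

-15.5 dB

Gain reduction = -0.5 − (-12.5) = 12 dB; output overshoot = GR / (R − 1) = 12 / 4 = 3 dB.
Threshold = output − output overshoot = -12.5 − 3 = -15.5 dB.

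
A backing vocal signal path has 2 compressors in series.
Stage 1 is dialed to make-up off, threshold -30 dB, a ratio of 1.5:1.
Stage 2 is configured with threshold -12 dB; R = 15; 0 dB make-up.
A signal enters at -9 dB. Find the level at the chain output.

Stage 1: -9 dB is 21 dB over -30 dB; at 1.5:1 that becomes 14 dB over, giving -16 dB.
Stage 2: -16 dB is at or below the -12 dB threshold — no compression; output -16 dB.

-16 dB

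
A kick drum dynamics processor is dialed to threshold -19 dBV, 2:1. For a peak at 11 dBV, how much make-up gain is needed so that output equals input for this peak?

15 dB

The peak compresses to -19 + 30/2 = -4 dBV.
To reach 11 dBV requires 11 − (-4) = 15 dB of make-up.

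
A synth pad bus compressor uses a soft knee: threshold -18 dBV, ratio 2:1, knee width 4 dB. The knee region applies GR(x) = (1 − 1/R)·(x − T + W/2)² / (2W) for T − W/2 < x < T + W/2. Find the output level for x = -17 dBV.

x − T + W/2 = -17 − (-18) + 2 = 3.
GR = (1 − 1/2) × 3² / 8 = 0.5 × 9 / 8 = 0.5625 dB.
Output = -17 − 0.5625 = -17.5625 dBV.

-17.5625 dBV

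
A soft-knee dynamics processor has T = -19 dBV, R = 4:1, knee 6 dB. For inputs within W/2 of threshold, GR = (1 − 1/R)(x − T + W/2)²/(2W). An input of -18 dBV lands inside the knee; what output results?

-19 dBV

x − T + W/2 = -18 − (-19) + 3 = 4.
GR = (1 − 1/4) × 4² / 12 = 0.75 × 16 / 12 = 1 dB.
Output = -18 − 1 = -19 dBV.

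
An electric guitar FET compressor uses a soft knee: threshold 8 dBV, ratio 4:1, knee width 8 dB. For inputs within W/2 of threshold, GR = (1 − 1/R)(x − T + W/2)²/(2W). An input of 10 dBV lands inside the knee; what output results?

x − T + W/2 = 10 − 8 + 4 = 6.
GR = (1 − 1/4) × 6² / 16 = 0.75 × 36 / 16 = 1.6875 dB.
Output = 10 − 1.6875 = 8.3125 dBV.

8.3125 dBV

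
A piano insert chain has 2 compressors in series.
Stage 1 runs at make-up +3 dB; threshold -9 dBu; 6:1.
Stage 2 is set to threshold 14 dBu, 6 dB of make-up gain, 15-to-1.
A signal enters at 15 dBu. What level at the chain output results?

Stage 1: overshoot 24 dB → 24/6 = 4 dB → -5 dBu; +3 dB make-up → -2 dBu.
Stage 2: -2 dBu is at or below the 14 dBu threshold — no compression; make-up brings it to 4 dBu.

4 dBu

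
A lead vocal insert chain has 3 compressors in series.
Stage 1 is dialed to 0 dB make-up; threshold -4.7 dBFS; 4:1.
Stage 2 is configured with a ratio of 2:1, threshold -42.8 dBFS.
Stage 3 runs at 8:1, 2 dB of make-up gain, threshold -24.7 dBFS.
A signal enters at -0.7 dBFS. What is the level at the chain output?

-22.51875 dBFS

Stage 1: overshoot 4 dB → 4/4 = 1 dB → -3.7 dBFS.
Stage 2: -3.7 dBFS is 39.1 dB over -42.8 dBFS; at 2:1 that becomes 19.55 dB over, giving -23.25 dBFS.
Stage 3: -23.25 dBFS is 1.45 dB over -24.7 dBFS; at 8:1 that becomes 0.18125 dB over, giving -24.51875 dBFS; +2 dB make-up → -22.51875 dBFS.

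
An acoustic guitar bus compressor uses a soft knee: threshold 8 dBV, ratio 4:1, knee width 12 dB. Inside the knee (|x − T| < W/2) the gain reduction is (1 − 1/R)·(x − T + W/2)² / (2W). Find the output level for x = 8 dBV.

6.875 dBV

x − T + W/2 = 8 − 8 + 6 = 6.
GR = (1 − 1/4) × 6² / 24 = 0.75 × 36 / 24 = 1.125 dB.
Output = 8 − 1.125 = 6.875 dBV.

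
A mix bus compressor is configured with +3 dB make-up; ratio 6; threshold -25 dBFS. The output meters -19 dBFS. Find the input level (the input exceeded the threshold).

Remove make-up: -19 − 3 = -22 dBFS.
Post-compression overshoot = -22 − (-25) = 3 dB.
Undo the ratio: input overshoot = 3 × 6 = 18 dB, giving input = -7 dBFS.

-7 dBFS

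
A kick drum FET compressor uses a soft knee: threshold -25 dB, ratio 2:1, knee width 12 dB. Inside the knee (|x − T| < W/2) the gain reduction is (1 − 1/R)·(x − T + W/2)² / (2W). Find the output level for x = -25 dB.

-25.75 dB

x − T + W/2 = -25 − (-25) + 6 = 6.
GR = (1 − 1/2) × 6² / 24 = 0.5 × 36 / 24 = 0.75 dB.
Output = -25 − 0.75 = -25.75 dB.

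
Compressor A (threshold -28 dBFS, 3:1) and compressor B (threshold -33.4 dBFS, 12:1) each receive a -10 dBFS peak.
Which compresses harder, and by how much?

A: GR = 18 − 18/3 = 12 dB.
B: GR = 23.4 − 23.4/12 = 21.45 dB.
B applies 9.45 dB more gain reduction.

B, by 9.45 dB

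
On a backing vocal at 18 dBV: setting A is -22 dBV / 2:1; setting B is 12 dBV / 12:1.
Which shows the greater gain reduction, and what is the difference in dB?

A: 40 dB over, compressed to 20 dB over, so 20 dB of GR.
B: 6 dB over, compressed to 0.5 dB over, so 5.5 dB of GR.
Difference: 14.5 dB in favour of A.

A, by 14.5 dB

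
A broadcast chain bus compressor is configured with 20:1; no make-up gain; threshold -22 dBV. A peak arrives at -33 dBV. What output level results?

-33 dBV is 11 dB below the -22 dBV threshold, so no gain reduction is applied.
Output = input = -33 dBV.

-33 dBV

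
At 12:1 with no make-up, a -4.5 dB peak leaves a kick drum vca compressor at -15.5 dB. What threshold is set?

-16.5 dB

Input is 12 dB above T (since output overshoot × R = input overshoot: (-15.5 − T)·12 = -4.5 − T gives T = -16.5 dB).
Check: -16.5 + (-4.5 − (-16.5))/12 = -16.5 + 1 = -15.5 dB. ✓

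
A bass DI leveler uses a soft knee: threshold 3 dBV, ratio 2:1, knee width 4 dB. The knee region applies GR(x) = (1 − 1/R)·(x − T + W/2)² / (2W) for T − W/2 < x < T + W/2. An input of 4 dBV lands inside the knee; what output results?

x − T + W/2 = 4 − 3 + 2 = 3.
GR = (1 − 1/2) × 3² / 8 = 0.5 × 9 / 8 = 0.5625 dB.
Output = 4 − 0.5625 = 3.4375 dBV.

3.4375 dBV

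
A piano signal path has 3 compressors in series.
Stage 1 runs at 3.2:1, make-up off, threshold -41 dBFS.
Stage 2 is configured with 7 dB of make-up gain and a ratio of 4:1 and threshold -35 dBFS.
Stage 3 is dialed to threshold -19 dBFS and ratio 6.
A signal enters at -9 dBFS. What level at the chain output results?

-27 dBFS

Stage 1: -9 dBFS is 32 dB over -41 dBFS; at 3.2:1 that becomes 10 dB over, giving -31 dBFS.
Stage 2: -31 dBFS is 4 dB over -35 dBFS; at 4:1 that becomes 1 dB over, giving -34 dBFS; +7 dB make-up → -27 dBFS.
Stage 3: -27 dBFS ≤ -19 dBFS, so stage 3 doesn't engage; output -27 dBFS.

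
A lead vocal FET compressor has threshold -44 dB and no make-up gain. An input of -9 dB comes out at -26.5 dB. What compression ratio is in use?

Input overshoot = -9 − (-44) = 35 dB; output overshoot = -26.5 − (-44) = 17.5 dB.
Ratio = 35 / 17.5 = 2.

2:1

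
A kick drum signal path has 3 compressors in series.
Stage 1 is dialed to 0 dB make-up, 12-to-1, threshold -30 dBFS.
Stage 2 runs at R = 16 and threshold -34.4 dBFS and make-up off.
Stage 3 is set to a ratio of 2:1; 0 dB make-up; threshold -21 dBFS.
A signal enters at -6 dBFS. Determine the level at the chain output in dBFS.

Stage 1: -6 dBFS is 24 dB over -30 dBFS; at 12:1 that becomes 2 dB over, giving -28 dBFS.
Stage 2: 6.4 dB above -34.4 dBFS, reduced 16:1 to 0.4 dB above → -34 dBFS.
Stage 3: -34 dBFS ≤ -21 dBFS, so stage 3 doesn't engage; output -34 dBFS.

-34 dBFS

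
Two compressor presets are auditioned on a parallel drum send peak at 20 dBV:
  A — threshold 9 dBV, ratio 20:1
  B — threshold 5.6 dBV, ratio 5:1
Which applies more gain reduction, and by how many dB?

A: overshoot 11 dB → output overshoot 0.55 dB → GR 10.45 dB.
B: overshoot 14.4 dB → output overshoot 2.88 dB → GR 11.52 dB.
B reduces 1.07 dB more.

B, by 1.07 dB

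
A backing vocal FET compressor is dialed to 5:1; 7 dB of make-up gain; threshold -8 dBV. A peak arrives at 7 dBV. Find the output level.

The input is 15 dB above the -8 dBV threshold.
At 5:1 the overshoot is divided by 5, leaving 3 dB above threshold.
So the level is -8 + 3 = -5 dBV; make-up adds 7 dB, giving 2 dBV.

2 dBV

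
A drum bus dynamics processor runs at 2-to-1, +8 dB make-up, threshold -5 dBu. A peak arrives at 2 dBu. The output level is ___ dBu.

2 dBu sits 7 dB over threshold.
At 2:1 the overshoot is divided by 2, leaving 3.5 dB above threshold.
So the level is -5 + 3.5 = -1.5 dBu; make-up adds 8 dB, giving 6.5 dBu.

6.5 dBu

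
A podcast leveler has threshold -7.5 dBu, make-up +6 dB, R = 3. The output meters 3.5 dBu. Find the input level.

7.5 dBu

Before make-up, the level was 3.5 − 6 = -2.5 dBu.
That's 5 dB above the -7.5 dBu threshold.
Before 3:1 compression the overshoot was 5 × 3 = 15 dB, so input = -7.5 + 15 = 7.5 dBu.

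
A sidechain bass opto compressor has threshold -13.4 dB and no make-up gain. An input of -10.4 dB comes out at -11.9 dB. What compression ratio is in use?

2:1

Input overshoot = -10.4 − (-13.4) = 3 dB; output overshoot = -11.9 − (-13.4) = 1.5 dB.
Ratio = 3 / 1.5 = 2.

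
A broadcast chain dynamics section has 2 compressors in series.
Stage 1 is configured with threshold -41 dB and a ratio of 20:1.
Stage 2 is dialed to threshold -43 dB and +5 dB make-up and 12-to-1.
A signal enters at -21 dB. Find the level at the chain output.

-37.75 dB

Stage 1: overshoot 20 dB → 20/20 = 1 dB → -40 dB.
Stage 2: overshoot 3 dB → 3/12 = 0.25 dB → -42.75 dB; +5 dB make-up → -37.75 dB.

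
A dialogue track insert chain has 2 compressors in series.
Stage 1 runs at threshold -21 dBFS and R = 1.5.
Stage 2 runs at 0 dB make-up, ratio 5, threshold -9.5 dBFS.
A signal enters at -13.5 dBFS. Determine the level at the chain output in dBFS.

-16 dBFS

Stage 1: 7.5 dB above -21 dBFS, reduced 1.5:1 to 5 dB above → -16 dBFS.
Stage 2: -16 dBFS ≤ -9.5 dBFS, so stage 2 doesn't engage; output -16 dBFS.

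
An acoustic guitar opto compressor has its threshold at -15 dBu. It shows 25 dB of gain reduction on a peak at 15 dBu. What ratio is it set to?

6:1

Input overshoot = 15 − (-15) = 30 dB.
Output overshoot = 30 − 25 = 5 dB.
Ratio = input overshoot / output overshoot = 30 / 5 = 6.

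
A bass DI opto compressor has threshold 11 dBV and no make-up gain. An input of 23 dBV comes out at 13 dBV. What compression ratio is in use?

Input overshoot = 23 − 11 = 12 dB; output overshoot = 13 − 11 = 2 dB.
Ratio = 12 / 2 = 6.

6:1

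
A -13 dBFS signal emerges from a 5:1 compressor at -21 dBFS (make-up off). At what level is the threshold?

Input is 10 dB above T (since output overshoot × R = input overshoot: (-21 − T)·5 = -13 − T gives T = -23 dBFS).
Check: -23 + (-13 − (-23))/5 = -23 + 2 = -21 dBFS. ✓

-23 dBFS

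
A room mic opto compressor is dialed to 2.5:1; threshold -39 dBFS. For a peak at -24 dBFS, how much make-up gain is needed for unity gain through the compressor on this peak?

Overshoot 15 dB → 15/2.5 = 6 dB after compression, so the compressed level is -39 + 6 = -33 dBFS.
Make-up = target − compressed = -24 − (-33) = 9 dB.

9 dB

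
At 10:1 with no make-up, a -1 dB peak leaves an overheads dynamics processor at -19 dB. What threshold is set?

-21 dB

Input is 20 dB above T (since output overshoot × R = input overshoot: (-19 − T)·10 = -1 − T gives T = -21 dB).
Check: -21 + (-1 − (-21))/10 = -21 + 2 = -19 dB. ✓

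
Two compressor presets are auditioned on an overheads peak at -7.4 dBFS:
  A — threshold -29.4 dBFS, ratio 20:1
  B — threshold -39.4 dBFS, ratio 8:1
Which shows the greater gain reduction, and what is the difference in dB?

A: 22 dB over, compressed to 1.1 dB over, so 20.9 dB of GR.
B: 32 dB over, compressed to 4 dB over, so 28 dB of GR.
B applies 7.1 dB more gain reduction.

B, by 7.1 dB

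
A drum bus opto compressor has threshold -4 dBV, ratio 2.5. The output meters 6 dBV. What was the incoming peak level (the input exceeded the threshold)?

Post-compression overshoot = 6 − (-4) = 10 dB.
Before 2.5:1 compression the overshoot was 10 × 2.5 = 25 dB, so input = -4 + 25 = 21 dBV.

21 dBV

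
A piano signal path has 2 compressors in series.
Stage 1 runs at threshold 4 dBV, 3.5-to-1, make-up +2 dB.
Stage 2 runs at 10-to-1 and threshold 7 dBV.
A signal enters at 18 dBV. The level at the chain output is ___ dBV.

7.3 dBV

Stage 1: 18 dBV is 14 dB over 4 dBV; at 3.5:1 that becomes 4 dB over, giving 8 dBV; +2 dB make-up → 10 dBV.
Stage 2: 3 dB above 7 dBV, reduced 10:1 to 0.3 dB above → 7.3 dBV.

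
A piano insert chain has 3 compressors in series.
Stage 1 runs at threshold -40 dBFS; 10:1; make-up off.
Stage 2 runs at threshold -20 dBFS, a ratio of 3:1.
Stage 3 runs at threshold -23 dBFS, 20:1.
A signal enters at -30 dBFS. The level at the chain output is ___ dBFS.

Stage 1: overshoot 10 dB → 10/10 = 1 dB → -39 dBFS.
Stage 2: below threshold (-39 ≤ -20); passes unchanged; output -39 dBFS.
Stage 3: -39 dBFS is at or below the -23 dBFS threshold — no compression; output -39 dBFS.

-39 dBFS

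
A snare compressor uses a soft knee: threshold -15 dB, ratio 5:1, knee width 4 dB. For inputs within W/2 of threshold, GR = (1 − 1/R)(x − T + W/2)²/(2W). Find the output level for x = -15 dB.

x − T + W/2 = -15 − (-15) + 2 = 2.
GR = (1 − 1/5) × 2² / 8 = 0.8 × 4 / 8 = 0.4 dB.
Output = -15 − 0.4 = -15.4 dB.

-15.4 dB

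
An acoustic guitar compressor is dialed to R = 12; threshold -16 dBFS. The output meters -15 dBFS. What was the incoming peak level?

The compressed level sits -15 − (-16) = 1 dB over threshold.
Input overshoot = R × output overshoot = 12 dB → input = -16 + 12 = -4 dBFS.

-4 dBFS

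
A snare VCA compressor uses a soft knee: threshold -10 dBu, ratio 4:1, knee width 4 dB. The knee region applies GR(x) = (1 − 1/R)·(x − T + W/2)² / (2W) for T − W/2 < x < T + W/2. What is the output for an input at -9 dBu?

-9.84375 dBu

x − T + W/2 = -9 − (-10) + 2 = 3.
GR = (1 − 1/4) × 3² / 8 = 0.75 × 9 / 8 = 0.84375 dB.
Output = -9 − 0.84375 = -9.84375 dBu.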